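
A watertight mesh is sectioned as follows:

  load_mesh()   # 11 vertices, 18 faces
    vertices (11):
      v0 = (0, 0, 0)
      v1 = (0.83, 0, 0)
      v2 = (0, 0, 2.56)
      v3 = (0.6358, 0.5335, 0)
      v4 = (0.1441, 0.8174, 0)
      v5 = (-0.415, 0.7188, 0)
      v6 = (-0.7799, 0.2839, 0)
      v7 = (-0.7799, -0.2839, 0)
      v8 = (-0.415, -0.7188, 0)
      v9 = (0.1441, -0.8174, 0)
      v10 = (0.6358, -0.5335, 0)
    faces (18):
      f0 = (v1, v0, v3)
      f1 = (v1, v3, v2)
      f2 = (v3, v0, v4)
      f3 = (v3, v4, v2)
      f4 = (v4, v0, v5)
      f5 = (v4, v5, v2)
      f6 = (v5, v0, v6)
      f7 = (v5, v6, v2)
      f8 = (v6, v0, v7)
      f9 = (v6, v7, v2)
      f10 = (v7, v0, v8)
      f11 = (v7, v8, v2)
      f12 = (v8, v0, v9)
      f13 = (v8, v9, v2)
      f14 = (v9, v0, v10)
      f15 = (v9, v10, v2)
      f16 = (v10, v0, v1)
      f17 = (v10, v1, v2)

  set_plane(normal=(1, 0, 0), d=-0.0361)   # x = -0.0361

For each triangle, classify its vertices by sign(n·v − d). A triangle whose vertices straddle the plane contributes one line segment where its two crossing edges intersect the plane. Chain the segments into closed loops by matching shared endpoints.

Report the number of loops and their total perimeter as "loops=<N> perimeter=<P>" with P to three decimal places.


Straddling triangles (10 of 18):
  (v4,v0,v5) [++-] → (-0.0361, 0.0625269, 0)–(-0.0361, 0.785621, 0)  len=0.7231
  (v4,v5,v2) [+-+] → (-0.0361, 0.785621, 0)–(-0.0361, 0.0625269, 2.33731)  len=2.4466
  (v5,v0,v6) [-+-] → (-0.0361, 0.0625269, 0)–(-0.0361, 0.0131412, 0)  len=0.0494
  (v5,v6,v2) [--+] → (-0.0361, 0.0131412, 2.4415)–(-0.0361, 0.0625269, 2.33731)  len=0.1153
  (v6,v0,v7) [-+-] → (-0.0361, 0.0131412, 0)–(-0.0361, -0.0131412, 0)  len=0.0263
  (v6,v7,v2) [--+] → (-0.0361, -0.0131412, 2.4415)–(-0.0361, 0.0131412, 2.4415)  len=0.0263
  (v7,v0,v8) [-+-] → (-0.0361, -0.0131412, 0)–(-0.0361, -0.0625269, 0)  len=0.0494
  (v7,v8,v2) [--+] → (-0.0361, -0.0625269, 2.33731)–(-0.0361, -0.0131412, 2.4415)  len=0.1153
  (v8,v0,v9) [-++] → (-0.0361, -0.0625269, 0)–(-0.0361, -0.785621, 0)  len=0.7231
  (v8,v9,v2) [-++] → (-0.0361, -0.785621, 0)–(-0.0361, -0.0625269, 2.33731)  len=2.4466

Chained into 1 loop(s):
  loop 1: 10 segments, perimeter = 6.7213
Total perimeter = 6.721

loops=1 perimeter=6.721


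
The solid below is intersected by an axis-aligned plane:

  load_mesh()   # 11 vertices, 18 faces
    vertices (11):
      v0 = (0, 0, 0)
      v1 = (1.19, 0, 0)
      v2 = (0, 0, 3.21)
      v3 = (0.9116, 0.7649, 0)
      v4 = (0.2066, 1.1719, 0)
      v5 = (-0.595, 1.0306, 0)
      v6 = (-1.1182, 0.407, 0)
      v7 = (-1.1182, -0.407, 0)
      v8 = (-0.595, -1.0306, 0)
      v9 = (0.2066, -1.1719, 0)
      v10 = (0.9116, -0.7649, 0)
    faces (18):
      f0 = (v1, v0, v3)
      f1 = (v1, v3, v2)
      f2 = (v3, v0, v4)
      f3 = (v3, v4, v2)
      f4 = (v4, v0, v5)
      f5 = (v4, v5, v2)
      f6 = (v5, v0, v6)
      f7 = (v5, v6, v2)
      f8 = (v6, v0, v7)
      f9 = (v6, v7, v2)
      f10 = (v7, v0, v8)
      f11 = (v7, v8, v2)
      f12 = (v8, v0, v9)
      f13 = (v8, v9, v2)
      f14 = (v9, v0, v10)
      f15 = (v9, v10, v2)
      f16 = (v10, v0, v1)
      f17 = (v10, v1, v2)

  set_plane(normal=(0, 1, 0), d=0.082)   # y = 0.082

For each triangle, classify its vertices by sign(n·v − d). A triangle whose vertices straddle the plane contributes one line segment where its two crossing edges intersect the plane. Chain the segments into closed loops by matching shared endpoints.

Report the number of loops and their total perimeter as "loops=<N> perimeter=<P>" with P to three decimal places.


loops=1 perimeter=8.694

Straddling triangles (10 of 18):
  (v1,v0,v3) [--+] → (0.0977268, 0.082, 0)–(1.16015, 0.082, 0)  len=1.0624
  (v1,v3,v2) [-+-] → (1.16015, 0.082, 0)–(0.0977268, 0.082, 2.86588)  len=3.0565
  (v3,v0,v4) [+-+] → (0.0977268, 0.082, 0)–(0.0144562, 0.082, 0)  len=0.0833
  (v3,v4,v2) [++-] → (0.0144562, 0.082, 2.98539)–(0.0977268, 0.082, 2.86588)  len=0.1457
  (v4,v0,v5) [+-+] → (0.0144562, 0.082, 0)–(-0.0473414, 0.082, 0)  len=0.0618
  (v4,v5,v2) [++-] → (-0.0473414, 0.082, 2.9546)–(0.0144562, 0.082, 2.98539)  len=0.0690
  (v5,v0,v6) [+-+] → (-0.0473414, 0.082, 0)–(-0.225288, 0.082, 0)  len=0.1779
  (v5,v6,v2) [++-] → (-0.225288, 0.082, 2.56327)–(-0.0473414, 0.082, 2.9546)  len=0.4299
  (v6,v0,v7) [+--] → (-0.225288, 0.082, 0)–(-1.1182, 0.082, 0)  len=0.8929
  (v6,v7,v2) [+--] → (-1.1182, 0.082, 0)–(-0.225288, 0.082, 2.56327)  len=2.7143

Chained into 1 loop(s):
  loop 1: 10 segments, perimeter = 8.6938
Total perimeter = 8.694


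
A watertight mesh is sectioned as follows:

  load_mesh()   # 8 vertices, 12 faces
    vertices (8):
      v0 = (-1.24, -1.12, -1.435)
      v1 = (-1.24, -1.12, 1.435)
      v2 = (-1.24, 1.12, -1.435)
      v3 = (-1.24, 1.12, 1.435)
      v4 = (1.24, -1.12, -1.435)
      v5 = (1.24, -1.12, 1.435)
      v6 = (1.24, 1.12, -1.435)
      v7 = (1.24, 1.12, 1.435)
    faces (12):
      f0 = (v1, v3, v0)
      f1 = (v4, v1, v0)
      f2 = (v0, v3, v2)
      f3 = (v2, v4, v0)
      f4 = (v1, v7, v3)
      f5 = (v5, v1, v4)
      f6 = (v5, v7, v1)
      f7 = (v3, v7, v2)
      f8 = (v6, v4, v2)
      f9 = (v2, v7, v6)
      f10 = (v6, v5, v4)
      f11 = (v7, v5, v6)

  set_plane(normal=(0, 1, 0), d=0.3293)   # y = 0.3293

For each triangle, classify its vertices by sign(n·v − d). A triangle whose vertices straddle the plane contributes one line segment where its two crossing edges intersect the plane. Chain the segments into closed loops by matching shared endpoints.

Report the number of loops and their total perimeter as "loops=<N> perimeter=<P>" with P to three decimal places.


loops=1 perimeter=10.700

Straddling triangles (8 of 12):
  (v1,v3,v0) [-+-] → (-1.24, 0.3293, 1.435)–(-1.24, 0.3293, 0.421916)  len=1.0131
  (v0,v3,v2) [-++] → (-1.24, 0.3293, 0.421916)–(-1.24, 0.3293, -1.435)  len=1.8569
  (v2,v4,v0) [+--] → (-0.364582, 0.3293, -1.435)–(-1.24, 0.3293, -1.435)  len=0.8754
  (v1,v7,v3) [-++] → (0.364582, 0.3293, 1.435)–(-1.24, 0.3293, 1.435)  len=1.6046
  (v5,v7,v1) [-+-] → (1.24, 0.3293, 1.435)–(0.364582, 0.3293, 1.435)  len=0.8754
  (v6,v4,v2) [+-+] → (1.24, 0.3293, -1.435)–(-0.364582, 0.3293, -1.435)  len=1.6046
  (v6,v5,v4) [+--] → (1.24, 0.3293, -0.421916)–(1.24, 0.3293, -1.435)  len=1.0131
  (v7,v5,v6) [+-+] → (1.24, 0.3293, 1.435)–(1.24, 0.3293, -0.421916)  len=1.8569

Chained into 1 loop(s):
  loop 1: 8 segments, perimeter = 10.7000
Total perimeter = 10.700


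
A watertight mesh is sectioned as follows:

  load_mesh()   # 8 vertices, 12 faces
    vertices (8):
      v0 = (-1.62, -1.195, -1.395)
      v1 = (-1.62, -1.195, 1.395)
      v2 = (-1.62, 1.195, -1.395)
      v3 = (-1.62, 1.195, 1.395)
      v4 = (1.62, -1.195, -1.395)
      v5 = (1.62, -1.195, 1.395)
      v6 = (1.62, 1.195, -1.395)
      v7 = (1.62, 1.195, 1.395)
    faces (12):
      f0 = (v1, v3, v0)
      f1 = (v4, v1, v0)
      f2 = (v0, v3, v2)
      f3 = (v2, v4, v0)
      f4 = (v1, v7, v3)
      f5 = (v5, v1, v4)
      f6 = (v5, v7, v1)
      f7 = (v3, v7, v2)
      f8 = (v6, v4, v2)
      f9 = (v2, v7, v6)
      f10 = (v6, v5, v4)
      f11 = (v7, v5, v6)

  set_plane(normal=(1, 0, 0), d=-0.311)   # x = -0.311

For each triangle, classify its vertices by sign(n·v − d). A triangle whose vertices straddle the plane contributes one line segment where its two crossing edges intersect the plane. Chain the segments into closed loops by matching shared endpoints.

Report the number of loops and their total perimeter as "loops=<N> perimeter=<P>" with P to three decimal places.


Straddling triangles (8 of 12):
  (v4,v1,v0) [+--] → (-0.311, -1.195, 0.267806)–(-0.311, -1.195, -1.395)  len=1.6628
  (v2,v4,v0) [-+-] → (-0.311, 0.22941, -1.395)–(-0.311, -1.195, -1.395)  len=1.4244
  (v1,v7,v3) [-+-] → (-0.311, -0.22941, 1.395)–(-0.311, 1.195, 1.395)  len=1.4244
  (v5,v1,v4) [+-+] → (-0.311, -1.195, 1.395)–(-0.311, -1.195, 0.267806)  len=1.1272
  (v5,v7,v1) [++-] → (-0.311, -0.22941, 1.395)–(-0.311, -1.195, 1.395)  len=0.9656
  (v3,v7,v2) [-+-] → (-0.311, 1.195, 1.395)–(-0.311, 1.195, -0.267806)  len=1.6628
  (v6,v4,v2) [++-] → (-0.311, 0.22941, -1.395)–(-0.311, 1.195, -1.395)  len=0.9656
  (v2,v7,v6) [-++] → (-0.311, 1.195, -0.267806)–(-0.311, 1.195, -1.395)  len=1.1272

Chained into 1 loop(s):
  loop 1: 8 segments, perimeter = 10.3600
Total perimeter = 10.360

loops=1 perimeter=10.360


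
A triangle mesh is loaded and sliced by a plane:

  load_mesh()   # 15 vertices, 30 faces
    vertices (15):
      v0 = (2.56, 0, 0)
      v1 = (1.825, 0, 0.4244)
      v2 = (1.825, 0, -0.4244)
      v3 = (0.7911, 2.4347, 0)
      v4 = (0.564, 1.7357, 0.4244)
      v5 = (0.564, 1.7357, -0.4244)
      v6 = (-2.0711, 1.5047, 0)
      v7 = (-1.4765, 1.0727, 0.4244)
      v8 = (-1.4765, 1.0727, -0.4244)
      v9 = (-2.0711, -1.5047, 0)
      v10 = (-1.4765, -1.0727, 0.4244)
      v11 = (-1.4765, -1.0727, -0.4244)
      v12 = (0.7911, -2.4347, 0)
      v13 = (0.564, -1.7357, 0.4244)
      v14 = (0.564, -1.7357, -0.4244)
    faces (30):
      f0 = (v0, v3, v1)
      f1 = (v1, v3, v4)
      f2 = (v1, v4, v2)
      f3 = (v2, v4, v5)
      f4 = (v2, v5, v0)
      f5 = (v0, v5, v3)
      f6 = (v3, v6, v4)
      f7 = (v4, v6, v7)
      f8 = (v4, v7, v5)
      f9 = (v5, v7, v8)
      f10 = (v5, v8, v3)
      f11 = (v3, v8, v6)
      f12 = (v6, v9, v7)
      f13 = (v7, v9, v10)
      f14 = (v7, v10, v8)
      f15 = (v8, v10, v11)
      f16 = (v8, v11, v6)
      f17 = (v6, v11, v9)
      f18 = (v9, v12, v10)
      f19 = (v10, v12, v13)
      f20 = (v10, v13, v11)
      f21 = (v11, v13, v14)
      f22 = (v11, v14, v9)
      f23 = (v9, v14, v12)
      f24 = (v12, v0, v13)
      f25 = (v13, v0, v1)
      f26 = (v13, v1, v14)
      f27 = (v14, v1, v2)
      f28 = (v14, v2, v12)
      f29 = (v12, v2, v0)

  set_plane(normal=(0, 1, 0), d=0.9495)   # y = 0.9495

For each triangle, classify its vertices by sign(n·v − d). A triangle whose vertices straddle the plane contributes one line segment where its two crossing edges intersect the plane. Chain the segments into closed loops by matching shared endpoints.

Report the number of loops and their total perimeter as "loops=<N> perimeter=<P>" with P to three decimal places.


loops=2 perimeter=4.856

Straddling triangles (12 of 30):
  (v0,v3,v1) [-+-] → (1.87015, 0.9495, 0)–(1.42179, 0.9495, 0.25889)  len=0.5177
  (v1,v3,v4) [-++] → (1.42179, 0.9495, 0.25889)–(1.13518, 0.9495, 0.4244)  len=0.3310
  (v1,v4,v2) [-+-] → (1.13518, 0.9495, 0.4244)–(1.13518, 0.9495, 0.0399289)  len=0.3845
  (v2,v4,v5) [-++] → (1.13518, 0.9495, 0.0399289)–(1.13518, 0.9495, -0.4244)  len=0.4643
  (v2,v5,v0) [-+-] → (1.13518, 0.9495, -0.4244)–(1.46811, 0.9495, -0.232164)  len=0.3844
  (v0,v5,v3) [-++] → (1.46811, 0.9495, -0.232164)–(1.87015, 0.9495, 0)  len=0.4643
  (v6,v9,v7) [+-+] → (-2.0711, 0.9495, 0)–(-1.50492, 0.9495, 0.404114)  len=0.6956
  (v7,v9,v10) [+--] → (-1.50492, 0.9495, 0.404114)–(-1.4765, 0.9495, 0.4244)  len=0.0349
  (v7,v10,v8) [+-+] → (-1.4765, 0.9495, 0.4244)–(-1.4765, 0.9495, -0.375657)  len=0.8001
  (v8,v10,v11) [+--] → (-1.4765, 0.9495, -0.375657)–(-1.4765, 0.9495, -0.4244)  len=0.0487
  (v8,v11,v6) [+-+] → (-1.4765, 0.9495, -0.4244)–(-1.94302, 0.9495, -0.0914204)  len=0.5732
  (v6,v11,v9) [+--] → (-1.94302, 0.9495, -0.0914204)–(-2.0711, 0.9495, 0)  len=0.1574

Chained into 2 loop(s):
  loop 1: 6 segments, perimeter = 2.5462
  loop 2: 6 segments, perimeter = 2.3098
Total perimeter = 4.856


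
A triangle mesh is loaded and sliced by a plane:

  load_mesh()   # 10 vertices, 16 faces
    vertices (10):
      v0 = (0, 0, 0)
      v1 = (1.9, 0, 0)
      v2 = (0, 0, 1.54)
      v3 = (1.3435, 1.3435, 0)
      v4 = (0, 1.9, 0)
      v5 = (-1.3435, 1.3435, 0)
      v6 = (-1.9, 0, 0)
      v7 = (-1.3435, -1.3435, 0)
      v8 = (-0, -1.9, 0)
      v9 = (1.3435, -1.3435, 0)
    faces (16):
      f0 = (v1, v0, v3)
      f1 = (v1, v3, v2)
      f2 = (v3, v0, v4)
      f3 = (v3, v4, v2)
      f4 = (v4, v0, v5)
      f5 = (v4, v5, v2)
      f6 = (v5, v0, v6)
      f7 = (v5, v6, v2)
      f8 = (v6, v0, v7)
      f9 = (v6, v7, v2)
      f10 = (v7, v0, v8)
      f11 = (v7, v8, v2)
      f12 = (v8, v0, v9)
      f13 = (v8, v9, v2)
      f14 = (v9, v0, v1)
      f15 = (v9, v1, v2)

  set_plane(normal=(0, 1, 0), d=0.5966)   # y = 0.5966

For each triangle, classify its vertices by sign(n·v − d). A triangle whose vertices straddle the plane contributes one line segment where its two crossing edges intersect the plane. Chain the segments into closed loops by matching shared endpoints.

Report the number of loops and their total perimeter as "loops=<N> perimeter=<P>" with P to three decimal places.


loops=1 perimeter=7.284

Straddling triangles (8 of 16):
  (v1,v0,v3) [--+] → (0.5966, 0.5966, 0)–(1.65288, 0.5966, 0)  len=1.0563
  (v1,v3,v2) [-+-] → (1.65288, 0.5966, 0)–(0.5966, 0.5966, 0.856141)  len=1.3597
  (v3,v0,v4) [+-+] → (0.5966, 0.5966, 0)–(0, 0.5966, 0)  len=0.5966
  (v3,v4,v2) [++-] → (0, 0.5966, 1.05644)–(0.5966, 0.5966, 0.856141)  len=0.6293
  (v4,v0,v5) [+-+] → (0, 0.5966, 0)–(-0.5966, 0.5966, 0)  len=0.5966
  (v4,v5,v2) [++-] → (-0.5966, 0.5966, 0.856141)–(0, 0.5966, 1.05644)  len=0.6293
  (v5,v0,v6) [+--] → (-0.5966, 0.5966, 0)–(-1.65288, 0.5966, 0)  len=1.0563
  (v5,v6,v2) [+--] → (-1.65288, 0.5966, 0)–(-0.5966, 0.5966, 0.856141)  len=1.3597

Chained into 1 loop(s):
  loop 1: 8 segments, perimeter = 7.2837
Total perimeter = 7.284


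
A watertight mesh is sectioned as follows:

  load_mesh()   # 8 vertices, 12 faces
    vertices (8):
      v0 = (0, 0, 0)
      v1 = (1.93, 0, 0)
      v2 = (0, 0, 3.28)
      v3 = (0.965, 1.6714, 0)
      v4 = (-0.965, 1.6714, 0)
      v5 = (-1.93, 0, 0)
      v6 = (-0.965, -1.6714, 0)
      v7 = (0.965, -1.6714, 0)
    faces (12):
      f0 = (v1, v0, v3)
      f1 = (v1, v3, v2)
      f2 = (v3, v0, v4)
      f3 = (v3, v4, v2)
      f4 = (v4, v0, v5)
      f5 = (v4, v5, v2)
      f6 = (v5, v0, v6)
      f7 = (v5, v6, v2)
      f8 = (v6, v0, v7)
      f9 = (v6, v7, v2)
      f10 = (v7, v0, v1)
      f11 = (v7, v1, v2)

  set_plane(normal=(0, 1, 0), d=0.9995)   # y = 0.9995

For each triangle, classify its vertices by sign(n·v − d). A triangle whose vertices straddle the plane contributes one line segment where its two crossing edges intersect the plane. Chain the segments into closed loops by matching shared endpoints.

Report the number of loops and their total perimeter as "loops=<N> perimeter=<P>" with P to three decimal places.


loops=1 perimeter=6.920

Straddling triangles (6 of 12):
  (v1,v0,v3) [--+] → (0.577072, 0.9995, 0)–(1.35293, 0.9995, 0)  len=0.7759
  (v1,v3,v2) [-+-] → (1.35293, 0.9995, 0)–(0.577072, 0.9995, 1.31855)  len=1.5299
  (v3,v0,v4) [+-+] → (0.577072, 0.9995, 0)–(-0.577072, 0.9995, 0)  len=1.1541
  (v3,v4,v2) [++-] → (-0.577072, 0.9995, 1.31855)–(0.577072, 0.9995, 1.31855)  len=1.1541
  (v4,v0,v5) [+--] → (-0.577072, 0.9995, 0)–(-1.35293, 0.9995, 0)  len=0.7759
  (v4,v5,v2) [+--] → (-1.35293, 0.9995, 0)–(-0.577072, 0.9995, 1.31855)  len=1.5299

Chained into 1 loop(s):
  loop 1: 6 segments, perimeter = 6.9198
Total perimeter = 6.920


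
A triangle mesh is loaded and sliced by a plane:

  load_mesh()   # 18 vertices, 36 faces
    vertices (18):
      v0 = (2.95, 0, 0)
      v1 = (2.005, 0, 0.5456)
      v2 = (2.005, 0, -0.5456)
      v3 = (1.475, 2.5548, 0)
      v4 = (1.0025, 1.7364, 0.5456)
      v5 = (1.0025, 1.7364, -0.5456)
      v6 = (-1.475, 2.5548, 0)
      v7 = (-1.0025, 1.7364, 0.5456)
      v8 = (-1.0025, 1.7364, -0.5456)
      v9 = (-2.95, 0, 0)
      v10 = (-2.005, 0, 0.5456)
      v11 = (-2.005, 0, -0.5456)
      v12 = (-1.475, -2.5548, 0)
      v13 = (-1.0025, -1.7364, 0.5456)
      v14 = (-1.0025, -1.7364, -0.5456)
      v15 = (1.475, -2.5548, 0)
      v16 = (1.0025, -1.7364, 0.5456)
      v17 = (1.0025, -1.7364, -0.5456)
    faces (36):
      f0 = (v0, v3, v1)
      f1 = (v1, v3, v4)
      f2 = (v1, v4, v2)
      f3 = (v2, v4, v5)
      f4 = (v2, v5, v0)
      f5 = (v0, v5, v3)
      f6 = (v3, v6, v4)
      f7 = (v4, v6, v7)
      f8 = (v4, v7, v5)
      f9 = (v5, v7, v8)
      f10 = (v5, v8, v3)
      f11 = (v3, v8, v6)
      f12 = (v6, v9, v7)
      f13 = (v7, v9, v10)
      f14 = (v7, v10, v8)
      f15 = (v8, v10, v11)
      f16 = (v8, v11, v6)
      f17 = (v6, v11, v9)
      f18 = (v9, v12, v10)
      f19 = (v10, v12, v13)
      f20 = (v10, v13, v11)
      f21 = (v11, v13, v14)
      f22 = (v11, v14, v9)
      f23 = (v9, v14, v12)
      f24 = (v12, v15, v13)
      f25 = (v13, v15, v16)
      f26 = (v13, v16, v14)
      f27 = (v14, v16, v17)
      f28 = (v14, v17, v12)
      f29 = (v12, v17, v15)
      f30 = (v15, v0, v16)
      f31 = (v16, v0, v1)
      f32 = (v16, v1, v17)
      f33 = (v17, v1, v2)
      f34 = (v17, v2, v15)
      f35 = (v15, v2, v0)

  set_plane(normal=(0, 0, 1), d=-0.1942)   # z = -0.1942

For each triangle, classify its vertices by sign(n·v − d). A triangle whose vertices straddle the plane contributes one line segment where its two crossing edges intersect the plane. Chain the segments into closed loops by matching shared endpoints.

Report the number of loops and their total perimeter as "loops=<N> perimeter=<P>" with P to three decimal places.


Straddling triangles (24 of 36):
  (v1,v4,v2) [++-] → (1.68216, 0.559174, -0.1942)–(2.005, 0, -0.1942)  len=0.6457
  (v2,v4,v5) [-+-] → (1.68216, 0.559174, -0.1942)–(1.0025, 1.7364, -0.1942)  len=1.3593
  (v2,v5,v0) [--+] → (2.25681, 0.618051, -0.1942)–(2.61364, 0, -0.1942)  len=0.7137
  (v0,v5,v3) [+-+] → (2.25681, 0.618051, -0.1942)–(1.30682, 2.2635, -0.1942)  len=1.9000
  (v4,v7,v5) [++-] → (0.356828, 1.7364, -0.1942)–(1.0025, 1.7364, -0.1942)  len=0.6457
  (v5,v7,v8) [-+-] → (0.356828, 1.7364, -0.1942)–(-1.0025, 1.7364, -0.1942)  len=1.3593
  (v5,v8,v3) [--+] → (0.593163, 2.2635, -0.1942)–(1.30682, 2.2635, -0.1942)  len=0.7137
  (v3,v8,v6) [+-+] → (0.593163, 2.2635, -0.1942)–(-1.30682, 2.2635, -0.1942)  len=1.9000
  (v7,v10,v8) [++-] → (-1.32534, 1.17723, -0.1942)–(-1.0025, 1.7364, -0.1942)  len=0.6457
  (v8,v10,v11) [-+-] → (-1.32534, 1.17723, -0.1942)–(-2.005, 0, -0.1942)  len=1.3593
  (v8,v11,v6) [--+] → (-1.66365, 1.64545, -0.1942)–(-1.30682, 2.2635, -0.1942)  len=0.7137
  (v6,v11,v9) [+-+] → (-1.66365, 1.64545, -0.1942)–(-2.61364, 0, -0.1942)  len=1.9000
  (v10,v13,v11) [++-] → (-1.68216, -0.559174, -0.1942)–(-2.005, 0, -0.1942)  len=0.6457
  (v11,v13,v14) [-+-] → (-1.68216, -0.559174, -0.1942)–(-1.0025, -1.7364, -0.1942)  len=1.3593
  (v11,v14,v9) [--+] → (-2.25681, -0.618051, -0.1942)–(-2.61364, 0, -0.1942)  len=0.7137
  (v9,v14,v12) [+-+] → (-2.25681, -0.618051, -0.1942)–(-1.30682, -2.2635, -0.1942)  len=1.9000
  (v13,v16,v14) [++-] → (-0.356828, -1.7364, -0.1942)–(-1.0025, -1.7364, -0.1942)  len=0.6457
  (v14,v16,v17) [-+-] → (-0.356828, -1.7364, -0.1942)–(1.0025, -1.7364, -0.1942)  len=1.3593
  (v14,v17,v12) [--+] → (-0.593163, -2.2635, -0.1942)–(-1.30682, -2.2635, -0.1942)  len=0.7137
  (v12,v17,v15) [+-+] → (-0.593163, -2.2635, -0.1942)–(1.30682, -2.2635, -0.1942)  len=1.9000
  (v16,v1,v17) [++-] → (1.32534, -1.17723, -0.1942)–(1.0025, -1.7364, -0.1942)  len=0.6457
  (v17,v1,v2) [-+-] → (1.32534, -1.17723, -0.1942)–(2.005, 0, -0.1942)  len=1.3593
  (v17,v2,v15) [--+] → (1.66365, -1.64545, -0.1942)–(1.30682, -2.2635, -0.1942)  len=0.7137
  (v15,v2,v0) [+-+] → (1.66365, -1.64545, -0.1942)–(2.61364, 0, -0.1942)  len=1.9000

Chained into 2 loop(s):
  loop 1: 12 segments, perimeter = 12.0301
  loop 2: 12 segments, perimeter = 15.6819
Total perimeter = 27.712

loops=2 perimeter=27.712


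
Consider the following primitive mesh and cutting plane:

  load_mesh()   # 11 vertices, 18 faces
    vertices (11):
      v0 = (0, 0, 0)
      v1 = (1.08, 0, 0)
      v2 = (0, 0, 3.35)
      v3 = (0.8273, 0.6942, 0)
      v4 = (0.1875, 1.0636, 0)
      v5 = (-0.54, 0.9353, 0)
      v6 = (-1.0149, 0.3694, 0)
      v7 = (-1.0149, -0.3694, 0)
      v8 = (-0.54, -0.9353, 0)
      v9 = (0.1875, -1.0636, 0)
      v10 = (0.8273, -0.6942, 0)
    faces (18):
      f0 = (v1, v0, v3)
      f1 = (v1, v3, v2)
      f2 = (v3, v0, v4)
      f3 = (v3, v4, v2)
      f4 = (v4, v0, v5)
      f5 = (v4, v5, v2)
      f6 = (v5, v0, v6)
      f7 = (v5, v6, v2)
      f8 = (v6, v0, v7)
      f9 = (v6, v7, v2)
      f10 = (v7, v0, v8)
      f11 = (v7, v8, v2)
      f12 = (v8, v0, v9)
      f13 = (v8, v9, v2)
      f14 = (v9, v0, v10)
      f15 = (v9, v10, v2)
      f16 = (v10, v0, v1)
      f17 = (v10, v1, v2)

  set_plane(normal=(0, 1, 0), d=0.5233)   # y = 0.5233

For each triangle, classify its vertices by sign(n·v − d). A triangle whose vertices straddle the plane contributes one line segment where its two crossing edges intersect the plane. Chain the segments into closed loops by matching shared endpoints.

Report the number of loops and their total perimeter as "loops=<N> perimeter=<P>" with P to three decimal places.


Straddling triangles (8 of 18):
  (v1,v0,v3) [--+] → (0.623633, 0.5233, 0)–(0.88951, 0.5233, 0)  len=0.2659
  (v1,v3,v2) [-+-] → (0.88951, 0.5233, 0)–(0.623633, 0.5233, 0.824712)  len=0.8665
  (v3,v0,v4) [+-+] → (0.623633, 0.5233, 0)–(0.0922516, 0.5233, 0)  len=0.5314
  (v3,v4,v2) [++-] → (0.0922516, 0.5233, 1.70177)–(0.623633, 0.5233, 0.824712)  len=1.0255
  (v4,v0,v5) [+-+] → (0.0922516, 0.5233, 0)–(-0.30213, 0.5233, 0)  len=0.3944
  (v4,v5,v2) [++-] → (-0.30213, 0.5233, 1.47568)–(0.0922516, 0.5233, 1.70177)  len=0.4546
  (v5,v0,v6) [+--] → (-0.30213, 0.5233, 0)–(-0.885748, 0.5233, 0)  len=0.5836
  (v5,v6,v2) [+--] → (-0.885748, 0.5233, 0)–(-0.30213, 0.5233, 1.47568)  len=1.5869

Chained into 1 loop(s):
  loop 1: 8 segments, perimeter = 5.7087
Total perimeter = 5.709

loops=1 perimeter=5.709


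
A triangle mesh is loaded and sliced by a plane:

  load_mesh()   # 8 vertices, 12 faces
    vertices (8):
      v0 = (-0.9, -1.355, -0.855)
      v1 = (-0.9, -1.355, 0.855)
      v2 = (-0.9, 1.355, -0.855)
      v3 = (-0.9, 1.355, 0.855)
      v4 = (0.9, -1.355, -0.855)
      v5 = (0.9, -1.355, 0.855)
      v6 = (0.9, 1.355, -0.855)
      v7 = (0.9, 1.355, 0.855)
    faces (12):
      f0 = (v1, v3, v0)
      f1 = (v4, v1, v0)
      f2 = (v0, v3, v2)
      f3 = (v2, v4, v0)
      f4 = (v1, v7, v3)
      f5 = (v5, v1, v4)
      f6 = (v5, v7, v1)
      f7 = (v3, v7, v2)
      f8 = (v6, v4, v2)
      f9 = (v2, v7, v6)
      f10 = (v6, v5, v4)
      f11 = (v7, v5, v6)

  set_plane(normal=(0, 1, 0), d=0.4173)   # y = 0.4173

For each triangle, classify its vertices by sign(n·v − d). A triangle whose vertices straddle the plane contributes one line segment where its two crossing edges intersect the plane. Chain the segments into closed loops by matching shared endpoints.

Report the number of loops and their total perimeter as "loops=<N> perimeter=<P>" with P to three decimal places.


Straddling triangles (8 of 12):
  (v1,v3,v0) [-+-] → (-0.9, 0.4173, 0.855)–(-0.9, 0.4173, 0.263315)  len=0.5917
  (v0,v3,v2) [-++] → (-0.9, 0.4173, 0.263315)–(-0.9, 0.4173, -0.855)  len=1.1183
  (v2,v4,v0) [+--] → (-0.277173, 0.4173, -0.855)–(-0.9, 0.4173, -0.855)  len=0.6228
  (v1,v7,v3) [-++] → (0.277173, 0.4173, 0.855)–(-0.9, 0.4173, 0.855)  len=1.1772
  (v5,v7,v1) [-+-] → (0.9, 0.4173, 0.855)–(0.277173, 0.4173, 0.855)  len=0.6228
  (v6,v4,v2) [+-+] → (0.9, 0.4173, -0.855)–(-0.277173, 0.4173, -0.855)  len=1.1772
  (v6,v5,v4) [+--] → (0.9, 0.4173, -0.263315)–(0.9, 0.4173, -0.855)  len=0.5917
  (v7,v5,v6) [+-+] → (0.9, 0.4173, 0.855)–(0.9, 0.4173, -0.263315)  len=1.1183

Chained into 1 loop(s):
  loop 1: 8 segments, perimeter = 7.0200
Total perimeter = 7.020

loops=1 perimeter=7.020


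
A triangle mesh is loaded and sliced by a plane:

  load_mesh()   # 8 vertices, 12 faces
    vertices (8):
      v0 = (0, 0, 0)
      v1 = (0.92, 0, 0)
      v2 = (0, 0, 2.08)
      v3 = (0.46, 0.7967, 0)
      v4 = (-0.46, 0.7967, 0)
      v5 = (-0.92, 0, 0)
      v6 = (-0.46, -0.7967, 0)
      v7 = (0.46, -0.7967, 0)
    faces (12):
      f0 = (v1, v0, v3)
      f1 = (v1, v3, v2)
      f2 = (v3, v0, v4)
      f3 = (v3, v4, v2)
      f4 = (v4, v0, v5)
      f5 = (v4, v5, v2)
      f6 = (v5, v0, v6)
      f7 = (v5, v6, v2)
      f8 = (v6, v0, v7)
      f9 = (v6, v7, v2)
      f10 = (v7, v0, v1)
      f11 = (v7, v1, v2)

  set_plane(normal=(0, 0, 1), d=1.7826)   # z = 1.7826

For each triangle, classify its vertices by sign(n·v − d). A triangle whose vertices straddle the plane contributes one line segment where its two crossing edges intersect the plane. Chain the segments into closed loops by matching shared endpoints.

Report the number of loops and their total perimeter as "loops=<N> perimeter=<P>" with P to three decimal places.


Straddling triangles (6 of 12):
  (v1,v3,v2) [--+] → (0.0657712, 0.113913, 1.7826)–(0.131542, 0, 1.7826)  len=0.1315
  (v3,v4,v2) [--+] → (-0.0657712, 0.113913, 1.7826)–(0.0657712, 0.113913, 1.7826)  len=0.1315
  (v4,v5,v2) [--+] → (-0.131542, 0, 1.7826)–(-0.0657712, 0.113913, 1.7826)  len=0.1315
  (v5,v6,v2) [--+] → (-0.0657712, -0.113913, 1.7826)–(-0.131542, 0, 1.7826)  len=0.1315
  (v6,v7,v2) [--+] → (0.0657712, -0.113913, 1.7826)–(-0.0657712, -0.113913, 1.7826)  len=0.1315
  (v7,v1,v2) [--+] → (0.131542, 0, 1.7826)–(0.0657712, -0.113913, 1.7826)  len=0.1315

Chained into 1 loop(s):
  loop 1: 6 segments, perimeter = 0.7892
Total perimeter = 0.789

loops=1 perimeter=0.789


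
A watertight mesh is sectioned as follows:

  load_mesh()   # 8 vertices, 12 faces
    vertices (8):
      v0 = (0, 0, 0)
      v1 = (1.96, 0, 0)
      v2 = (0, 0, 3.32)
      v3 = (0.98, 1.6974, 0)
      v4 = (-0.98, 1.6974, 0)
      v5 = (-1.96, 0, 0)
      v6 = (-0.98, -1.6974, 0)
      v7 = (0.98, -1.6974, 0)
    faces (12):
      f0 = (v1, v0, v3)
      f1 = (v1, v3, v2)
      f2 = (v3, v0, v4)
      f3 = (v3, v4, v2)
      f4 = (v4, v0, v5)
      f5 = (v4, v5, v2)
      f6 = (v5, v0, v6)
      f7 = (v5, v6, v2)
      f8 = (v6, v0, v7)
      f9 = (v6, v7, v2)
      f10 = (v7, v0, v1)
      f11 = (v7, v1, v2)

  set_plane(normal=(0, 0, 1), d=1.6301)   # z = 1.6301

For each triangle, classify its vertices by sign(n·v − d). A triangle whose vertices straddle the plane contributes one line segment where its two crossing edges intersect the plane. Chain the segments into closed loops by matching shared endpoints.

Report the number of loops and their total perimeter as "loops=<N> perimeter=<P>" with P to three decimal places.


loops=1 perimeter=5.986

Straddling triangles (6 of 12):
  (v1,v3,v2) [--+] → (0.498826, 0.863987, 1.6301)–(0.997652, 0, 1.6301)  len=0.9976
  (v3,v4,v2) [--+] → (-0.498826, 0.863987, 1.6301)–(0.498826, 0.863987, 1.6301)  len=0.9977
  (v4,v5,v2) [--+] → (-0.997652, 0, 1.6301)–(-0.498826, 0.863987, 1.6301)  len=0.9976
  (v5,v6,v2) [--+] → (-0.498826, -0.863987, 1.6301)–(-0.997652, 0, 1.6301)  len=0.9976
  (v6,v7,v2) [--+] → (0.498826, -0.863987, 1.6301)–(-0.498826, -0.863987, 1.6301)  len=0.9977
  (v7,v1,v2) [--+] → (0.997652, 0, 1.6301)–(0.498826, -0.863987, 1.6301)  len=0.9976

Chained into 1 loop(s):
  loop 1: 6 segments, perimeter = 5.9859
Total perimeter = 5.986


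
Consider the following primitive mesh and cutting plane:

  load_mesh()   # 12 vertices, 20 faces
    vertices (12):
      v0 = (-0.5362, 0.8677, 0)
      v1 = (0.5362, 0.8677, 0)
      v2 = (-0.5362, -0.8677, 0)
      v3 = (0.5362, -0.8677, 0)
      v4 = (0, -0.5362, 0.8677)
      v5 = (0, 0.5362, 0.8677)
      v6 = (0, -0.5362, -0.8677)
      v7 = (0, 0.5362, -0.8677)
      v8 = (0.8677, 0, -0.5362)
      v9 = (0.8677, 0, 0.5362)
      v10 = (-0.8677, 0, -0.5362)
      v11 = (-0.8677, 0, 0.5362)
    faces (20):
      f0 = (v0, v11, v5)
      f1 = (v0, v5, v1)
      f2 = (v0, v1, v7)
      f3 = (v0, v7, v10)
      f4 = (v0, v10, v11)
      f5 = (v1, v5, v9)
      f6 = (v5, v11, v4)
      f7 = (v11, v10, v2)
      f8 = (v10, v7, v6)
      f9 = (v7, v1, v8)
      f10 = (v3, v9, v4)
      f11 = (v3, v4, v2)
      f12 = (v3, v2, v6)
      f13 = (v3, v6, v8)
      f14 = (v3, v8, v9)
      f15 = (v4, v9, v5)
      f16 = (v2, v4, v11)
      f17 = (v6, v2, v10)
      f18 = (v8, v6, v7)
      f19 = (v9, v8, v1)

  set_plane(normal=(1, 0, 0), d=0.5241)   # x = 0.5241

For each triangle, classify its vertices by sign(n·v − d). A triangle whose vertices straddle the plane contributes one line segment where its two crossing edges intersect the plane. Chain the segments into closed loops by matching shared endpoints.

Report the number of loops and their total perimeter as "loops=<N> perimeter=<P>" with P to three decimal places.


Straddling triangles (10 of 20):
  (v0,v5,v1) [--+] → (0.5241, 0.860219, 0.0195807)–(0.5241, 0.8677, 0)  len=0.0210
  (v0,v1,v7) [-+-] → (0.5241, 0.8677, 0)–(0.5241, 0.860219, -0.0195807)  len=0.0210
  (v1,v5,v9) [+-+] → (0.5241, 0.860219, 0.0195807)–(0.5241, 0.21233, 0.66747)  len=0.9163
  (v7,v1,v8) [-++] → (0.5241, 0.860219, -0.0195807)–(0.5241, 0.21233, -0.66747)  len=0.9163
  (v3,v9,v4) [++-] → (0.5241, -0.21233, 0.66747)–(0.5241, -0.860219, 0.0195807)  len=0.9163
  (v3,v4,v2) [+--] → (0.5241, -0.860219, 0.0195807)–(0.5241, -0.8677, 0)  len=0.0210
  (v3,v2,v6) [+--] → (0.5241, -0.8677, 0)–(0.5241, -0.860219, -0.0195807)  len=0.0210
  (v3,v6,v8) [+-+] → (0.5241, -0.860219, -0.0195807)–(0.5241, -0.21233, -0.66747)  len=0.9163
  (v4,v9,v5) [-+-] → (0.5241, -0.21233, 0.66747)–(0.5241, 0.21233, 0.66747)  len=0.4247
  (v8,v6,v7) [+--] → (0.5241, -0.21233, -0.66747)–(0.5241, 0.21233, -0.66747)  len=0.4247

Chained into 1 loop(s):
  loop 1: 10 segments, perimeter = 4.5982
Total perimeter = 4.598

loops=1 perimeter=4.598


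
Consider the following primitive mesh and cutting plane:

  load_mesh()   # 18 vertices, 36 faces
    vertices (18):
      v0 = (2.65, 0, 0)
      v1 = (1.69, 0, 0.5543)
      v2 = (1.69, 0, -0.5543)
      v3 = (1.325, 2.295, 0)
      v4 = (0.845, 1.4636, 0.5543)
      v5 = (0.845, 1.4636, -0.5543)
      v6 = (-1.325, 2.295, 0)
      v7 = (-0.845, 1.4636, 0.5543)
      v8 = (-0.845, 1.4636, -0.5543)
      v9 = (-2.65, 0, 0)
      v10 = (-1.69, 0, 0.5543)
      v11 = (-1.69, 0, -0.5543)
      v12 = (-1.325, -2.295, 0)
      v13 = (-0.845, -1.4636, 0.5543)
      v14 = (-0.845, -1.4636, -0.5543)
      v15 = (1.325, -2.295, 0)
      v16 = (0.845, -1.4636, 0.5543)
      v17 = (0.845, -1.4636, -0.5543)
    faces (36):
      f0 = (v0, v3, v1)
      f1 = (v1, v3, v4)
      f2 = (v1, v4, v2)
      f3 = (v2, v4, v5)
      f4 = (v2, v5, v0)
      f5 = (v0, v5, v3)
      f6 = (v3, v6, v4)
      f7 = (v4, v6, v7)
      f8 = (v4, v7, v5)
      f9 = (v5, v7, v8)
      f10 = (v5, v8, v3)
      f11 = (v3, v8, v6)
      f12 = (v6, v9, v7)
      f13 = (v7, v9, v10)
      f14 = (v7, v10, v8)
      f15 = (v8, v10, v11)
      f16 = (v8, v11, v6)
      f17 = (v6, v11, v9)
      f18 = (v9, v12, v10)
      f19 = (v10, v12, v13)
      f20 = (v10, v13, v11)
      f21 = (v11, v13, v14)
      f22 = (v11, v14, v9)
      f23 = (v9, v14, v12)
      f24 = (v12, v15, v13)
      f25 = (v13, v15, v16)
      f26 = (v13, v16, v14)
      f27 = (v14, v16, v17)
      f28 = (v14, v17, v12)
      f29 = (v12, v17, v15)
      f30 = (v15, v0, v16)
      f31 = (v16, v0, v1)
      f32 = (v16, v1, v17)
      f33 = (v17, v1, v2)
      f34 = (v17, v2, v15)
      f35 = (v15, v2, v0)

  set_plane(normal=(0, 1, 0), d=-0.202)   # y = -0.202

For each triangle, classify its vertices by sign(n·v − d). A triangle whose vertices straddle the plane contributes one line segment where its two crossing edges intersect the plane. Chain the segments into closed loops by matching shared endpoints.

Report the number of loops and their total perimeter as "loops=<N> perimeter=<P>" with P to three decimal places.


Straddling triangles (12 of 36):
  (v9,v12,v10) [+-+] → (-2.53338, -0.202, 0)–(-1.65787, -0.202, 0.505512)  len=1.0110
  (v10,v12,v13) [+--] → (-1.65787, -0.202, 0.505512)–(-1.57338, -0.202, 0.5543)  len=0.0976
  (v10,v13,v11) [+-+] → (-1.57338, -0.202, 0.5543)–(-1.57338, -0.202, -0.401296)  len=0.9556
  (v11,v13,v14) [+--] → (-1.57338, -0.202, -0.401296)–(-1.57338, -0.202, -0.5543)  len=0.1530
  (v11,v14,v9) [+-+] → (-1.57338, -0.202, -0.5543)–(-2.40088, -0.202, -0.0765022)  len=0.9555
  (v9,v14,v12) [+--] → (-2.40088, -0.202, -0.0765022)–(-2.53338, -0.202, 0)  len=0.1530
  (v15,v0,v16) [-+-] → (2.53338, -0.202, 0)–(2.40088, -0.202, 0.0765022)  len=0.1530
  (v16,v0,v1) [-++] → (2.40088, -0.202, 0.0765022)–(1.57338, -0.202, 0.5543)  len=0.9555
  (v16,v1,v17) [-+-] → (1.57338, -0.202, 0.5543)–(1.57338, -0.202, 0.401296)  len=0.1530
  (v17,v1,v2) [-++] → (1.57338, -0.202, 0.401296)–(1.57338, -0.202, -0.5543)  len=0.9556
  (v17,v2,v15) [-+-] → (1.57338, -0.202, -0.5543)–(1.65787, -0.202, -0.505512)  len=0.0976
  (v15,v2,v0) [-++] → (1.65787, -0.202, -0.505512)–(2.53338, -0.202, 0)  len=1.0110

Chained into 2 loop(s):
  loop 1: 6 segments, perimeter = 3.3257
  loop 2: 6 segments, perimeter = 3.3257
Total perimeter = 6.651

loops=2 perimeter=6.651


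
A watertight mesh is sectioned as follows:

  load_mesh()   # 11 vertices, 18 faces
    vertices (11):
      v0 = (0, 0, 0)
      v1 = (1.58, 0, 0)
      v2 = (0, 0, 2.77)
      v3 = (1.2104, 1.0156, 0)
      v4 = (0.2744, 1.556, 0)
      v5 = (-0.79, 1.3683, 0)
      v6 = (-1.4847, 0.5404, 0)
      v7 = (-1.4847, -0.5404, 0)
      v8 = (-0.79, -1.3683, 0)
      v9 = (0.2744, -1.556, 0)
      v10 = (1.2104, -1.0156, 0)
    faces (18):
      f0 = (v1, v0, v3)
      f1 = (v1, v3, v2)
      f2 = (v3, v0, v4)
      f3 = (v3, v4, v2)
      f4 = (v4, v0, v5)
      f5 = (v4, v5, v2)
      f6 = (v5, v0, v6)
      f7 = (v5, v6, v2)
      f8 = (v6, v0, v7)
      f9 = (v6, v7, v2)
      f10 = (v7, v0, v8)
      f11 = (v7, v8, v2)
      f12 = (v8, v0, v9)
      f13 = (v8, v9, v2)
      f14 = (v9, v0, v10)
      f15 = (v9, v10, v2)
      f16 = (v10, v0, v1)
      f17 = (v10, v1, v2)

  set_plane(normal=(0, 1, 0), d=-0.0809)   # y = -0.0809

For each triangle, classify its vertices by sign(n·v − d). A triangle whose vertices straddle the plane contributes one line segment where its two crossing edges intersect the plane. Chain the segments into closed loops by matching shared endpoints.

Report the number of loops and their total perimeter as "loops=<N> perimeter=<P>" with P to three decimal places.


loops=1 perimeter=9.125

Straddling triangles (10 of 18):
  (v6,v0,v7) [++-] → (-0.222265, -0.0809, 0)–(-1.4847, -0.0809, 0)  len=1.2624
  (v6,v7,v2) [+-+] → (-1.4847, -0.0809, 0)–(-0.222265, -0.0809, 2.35532)  len=2.6723
  (v7,v0,v8) [-+-] → (-0.222265, -0.0809, 0)–(-0.0467083, -0.0809, 0)  len=0.1756
  (v7,v8,v2) [--+] → (-0.0467083, -0.0809, 2.60623)–(-0.222265, -0.0809, 2.35532)  len=0.3062
  (v8,v0,v9) [-+-] → (-0.0467083, -0.0809, 0)–(0.0142667, -0.0809, 0)  len=0.0610
  (v8,v9,v2) [--+] → (0.0142667, -0.0809, 2.62598)–(-0.0467083, -0.0809, 2.60623)  len=0.0641
  (v9,v0,v10) [-+-] → (0.0142667, -0.0809, 0)–(0.0964173, -0.0809, 0)  len=0.0822
  (v9,v10,v2) [--+] → (0.0964173, -0.0809, 2.54935)–(0.0142667, -0.0809, 2.62598)  len=0.1123
  (v10,v0,v1) [-++] → (0.0964173, -0.0809, 0)–(1.55056, -0.0809, 0)  len=1.4541
  (v10,v1,v2) [-++] → (1.55056, -0.0809, 0)–(0.0964173, -0.0809, 2.54935)  len=2.9349

Chained into 1 loop(s):
  loop 1: 10 segments, perimeter = 9.1252
Total perimeter = 9.125


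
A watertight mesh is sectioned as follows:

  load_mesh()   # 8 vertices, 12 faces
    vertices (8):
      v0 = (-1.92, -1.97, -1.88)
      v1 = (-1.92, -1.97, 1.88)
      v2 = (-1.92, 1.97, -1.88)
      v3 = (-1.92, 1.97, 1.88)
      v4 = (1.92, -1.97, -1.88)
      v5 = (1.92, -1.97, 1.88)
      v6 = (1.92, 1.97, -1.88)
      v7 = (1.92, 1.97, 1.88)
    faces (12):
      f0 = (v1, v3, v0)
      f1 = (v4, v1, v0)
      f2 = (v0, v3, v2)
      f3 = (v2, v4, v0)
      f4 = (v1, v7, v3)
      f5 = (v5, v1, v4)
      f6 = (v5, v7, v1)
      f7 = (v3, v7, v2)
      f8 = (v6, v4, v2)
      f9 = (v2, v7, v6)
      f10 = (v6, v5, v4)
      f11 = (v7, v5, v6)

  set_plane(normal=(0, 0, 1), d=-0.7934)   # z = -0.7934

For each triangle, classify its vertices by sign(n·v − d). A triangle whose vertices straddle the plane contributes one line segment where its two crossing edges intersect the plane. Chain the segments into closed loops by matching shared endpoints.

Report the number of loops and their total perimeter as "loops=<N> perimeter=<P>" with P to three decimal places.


Straddling triangles (8 of 12):
  (v1,v3,v0) [++-] → (-1.92, -0.831382, -0.7934)–(-1.92, -1.97, -0.7934)  len=1.1386
  (v4,v1,v0) [-+-] → (0.810281, -1.97, -0.7934)–(-1.92, -1.97, -0.7934)  len=2.7303
  (v0,v3,v2) [-+-] → (-1.92, -0.831382, -0.7934)–(-1.92, 1.97, -0.7934)  len=2.8014
  (v5,v1,v4) [++-] → (0.810281, -1.97, -0.7934)–(1.92, -1.97, -0.7934)  len=1.1097
  (v3,v7,v2) [++-] → (-0.810281, 1.97, -0.7934)–(-1.92, 1.97, -0.7934)  len=1.1097
  (v2,v7,v6) [-+-] → (-0.810281, 1.97, -0.7934)–(1.92, 1.97, -0.7934)  len=2.7303
  (v6,v5,v4) [-+-] → (1.92, 0.831382, -0.7934)–(1.92, -1.97, -0.7934)  len=2.8014
  (v7,v5,v6) [++-] → (1.92, 0.831382, -0.7934)–(1.92, 1.97, -0.7934)  len=1.1386

Chained into 1 loop(s):
  loop 1: 8 segments, perimeter = 15.5600
Total perimeter = 15.560

loops=1 perimeter=15.560


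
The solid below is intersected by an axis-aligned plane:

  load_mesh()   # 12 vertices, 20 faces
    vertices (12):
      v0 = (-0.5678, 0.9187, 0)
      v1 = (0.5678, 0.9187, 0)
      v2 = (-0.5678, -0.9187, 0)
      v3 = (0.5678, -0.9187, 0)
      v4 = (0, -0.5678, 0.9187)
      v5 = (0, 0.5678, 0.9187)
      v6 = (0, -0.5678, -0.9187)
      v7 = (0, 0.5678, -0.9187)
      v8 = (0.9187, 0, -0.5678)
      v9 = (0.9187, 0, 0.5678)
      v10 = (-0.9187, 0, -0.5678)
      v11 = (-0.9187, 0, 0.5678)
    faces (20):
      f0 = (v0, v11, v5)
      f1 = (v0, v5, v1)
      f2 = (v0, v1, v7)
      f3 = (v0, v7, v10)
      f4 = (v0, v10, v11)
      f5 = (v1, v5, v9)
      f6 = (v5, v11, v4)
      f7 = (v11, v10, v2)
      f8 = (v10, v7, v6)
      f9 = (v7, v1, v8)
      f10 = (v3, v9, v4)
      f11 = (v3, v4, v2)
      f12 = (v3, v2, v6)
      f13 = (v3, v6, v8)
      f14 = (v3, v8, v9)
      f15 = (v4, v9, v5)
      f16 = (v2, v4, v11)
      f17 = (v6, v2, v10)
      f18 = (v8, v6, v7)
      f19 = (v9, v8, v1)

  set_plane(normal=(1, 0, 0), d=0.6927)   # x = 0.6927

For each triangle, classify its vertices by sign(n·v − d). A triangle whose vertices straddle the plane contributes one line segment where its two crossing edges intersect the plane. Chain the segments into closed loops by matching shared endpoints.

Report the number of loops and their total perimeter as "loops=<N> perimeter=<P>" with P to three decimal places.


Straddling triangles (8 of 20):
  (v1,v5,v9) [--+] → (0.6927, 0.139679, 0.654121)–(0.6927, 0.591696, 0.202104)  len=0.6392
  (v7,v1,v8) [--+] → (0.6927, 0.591696, -0.202104)–(0.6927, 0.139679, -0.654121)  len=0.6392
  (v3,v9,v4) [-+-] → (0.6927, -0.591696, 0.202104)–(0.6927, -0.139679, 0.654121)  len=0.6392
  (v3,v6,v8) [--+] → (0.6927, -0.139679, -0.654121)–(0.6927, -0.591696, -0.202104)  len=0.6392
  (v3,v8,v9) [-++] → (0.6927, -0.591696, -0.202104)–(0.6927, -0.591696, 0.202104)  len=0.4042
  (v4,v9,v5) [-+-] → (0.6927, -0.139679, 0.654121)–(0.6927, 0.139679, 0.654121)  len=0.2794
  (v8,v6,v7) [+--] → (0.6927, -0.139679, -0.654121)–(0.6927, 0.139679, -0.654121)  len=0.2794
  (v9,v8,v1) [++-] → (0.6927, 0.591696, -0.202104)–(0.6927, 0.591696, 0.202104)  len=0.4042

Chained into 1 loop(s):
  loop 1: 8 segments, perimeter = 3.9241
Total perimeter = 3.924

loops=1 perimeter=3.924


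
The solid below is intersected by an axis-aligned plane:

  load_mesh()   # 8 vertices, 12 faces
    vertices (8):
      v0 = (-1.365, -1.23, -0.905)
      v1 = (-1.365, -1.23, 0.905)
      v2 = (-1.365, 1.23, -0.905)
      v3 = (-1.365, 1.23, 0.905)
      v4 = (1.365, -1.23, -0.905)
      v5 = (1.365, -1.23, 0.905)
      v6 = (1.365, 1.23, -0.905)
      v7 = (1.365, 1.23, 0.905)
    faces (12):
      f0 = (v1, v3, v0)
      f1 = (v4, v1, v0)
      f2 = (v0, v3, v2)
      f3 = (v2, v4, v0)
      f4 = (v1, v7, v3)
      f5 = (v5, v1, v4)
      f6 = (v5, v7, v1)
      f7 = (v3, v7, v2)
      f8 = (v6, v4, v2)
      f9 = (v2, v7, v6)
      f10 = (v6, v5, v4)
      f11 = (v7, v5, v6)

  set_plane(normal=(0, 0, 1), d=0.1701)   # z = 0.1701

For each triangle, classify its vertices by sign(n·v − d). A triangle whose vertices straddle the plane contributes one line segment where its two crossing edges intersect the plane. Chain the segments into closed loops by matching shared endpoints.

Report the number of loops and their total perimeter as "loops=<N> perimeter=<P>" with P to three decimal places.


Straddling triangles (8 of 12):
  (v1,v3,v0) [++-] → (-1.365, 0.231186, 0.1701)–(-1.365, -1.23, 0.1701)  len=1.4612
  (v4,v1,v0) [-+-] → (-0.25656, -1.23, 0.1701)–(-1.365, -1.23, 0.1701)  len=1.1084
  (v0,v3,v2) [-+-] → (-1.365, 0.231186, 0.1701)–(-1.365, 1.23, 0.1701)  len=0.9988
  (v5,v1,v4) [++-] → (-0.25656, -1.23, 0.1701)–(1.365, -1.23, 0.1701)  len=1.6216
  (v3,v7,v2) [++-] → (0.25656, 1.23, 0.1701)–(-1.365, 1.23, 0.1701)  len=1.6216
  (v2,v7,v6) [-+-] → (0.25656, 1.23, 0.1701)–(1.365, 1.23, 0.1701)  len=1.1084
  (v6,v5,v4) [-+-] → (1.365, -0.231186, 0.1701)–(1.365, -1.23, 0.1701)  len=0.9988
  (v7,v5,v6) [++-] → (1.365, -0.231186, 0.1701)–(1.365, 1.23, 0.1701)  len=1.4612

Chained into 1 loop(s):
  loop 1: 8 segments, perimeter = 10.3800
Total perimeter = 10.380

loops=1 perimeter=10.380
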